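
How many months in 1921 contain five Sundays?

4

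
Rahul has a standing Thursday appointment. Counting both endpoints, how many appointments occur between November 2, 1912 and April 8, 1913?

22 Thursdays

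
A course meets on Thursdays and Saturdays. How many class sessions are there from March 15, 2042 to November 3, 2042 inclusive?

67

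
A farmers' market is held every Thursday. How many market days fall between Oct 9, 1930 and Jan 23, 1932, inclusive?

Oct 9, 1930 is a Thursday.
That's 472 days from start to end, counting both.
472 = 7 × 67 + 3, so there are 67 full weeks plus 3 extra days.
Each full week contributes one Thursday: 67 so far.
The 3 extra days are Thursday, Friday, Saturday — 1 of them qualifies.
Total: 67 + 1 = 68.

68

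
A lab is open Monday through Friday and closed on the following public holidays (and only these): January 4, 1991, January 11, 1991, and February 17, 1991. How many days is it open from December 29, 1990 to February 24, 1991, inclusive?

38 working days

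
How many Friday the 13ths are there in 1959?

3

The 13th falls on a Friday when the month's 13th has weekday Fri.
Jan 13 is Tue; Feb 13 is Fri ✓; Mar 13 is Fri ✓; Apr 13 is Mon; May 13 is Wed; Jun 13 is Sat; Jul 13 is Mon; Aug 13 is Thu; Sep 13 is Sun; Oct 13 is Tue; Nov 13 is Fri ✓; Dec 13 is Sun.
Friday the 13ths: Feb, Mar, Nov.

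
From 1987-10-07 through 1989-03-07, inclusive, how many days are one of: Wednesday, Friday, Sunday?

1987-10-07 is a Wednesday.
From 1987-10-07 to 1989-03-07 is 518 days inclusive.
518 = 7 × 74, so the span is exactly 74 full weeks.
Each full week contributes 3 days from the set (Wed, Fri, Sun): 74 × 3 = 222.

222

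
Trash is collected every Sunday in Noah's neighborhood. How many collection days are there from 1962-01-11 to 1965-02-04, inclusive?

160 Sundays

1962-01-11 is a Thursday.
That's 1121 days from start to end, counting both.
1121 = 7 × 160 + 1, so there are 160 full weeks plus 1 extra day.
Each full week contributes one Sunday: 160 so far.
The 1 extra day is Thu — none qualify.
Total: 160 + 0 = 160.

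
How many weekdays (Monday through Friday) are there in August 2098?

Aug 1, 2098 is a Friday.
That's 31 days from start to end, counting both.
31 = 7 × 4 + 3, so there are 4 full weeks plus 3 extra days.
Each full week contributes 5 weekdays (Mon–Fri): 4 × 5 = 20.
The 3 extra days are Friday, Saturday, Sunday — 1 of them qualifies.
Total: 20 + 1 = 21.

21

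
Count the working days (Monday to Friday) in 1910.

1 January 1910 is a Saturday.
The range spans 365 days (inclusive of both endpoints).
365 = 7 × 52 + 1, so there are 52 full weeks plus 1 extra day.
Each full week contributes 5 weekdays (Mon–Fri): 52 × 5 = 260.
The 1 extra day is Saturday — none qualify.
Total: 260 + 0 = 260.

260 weekdays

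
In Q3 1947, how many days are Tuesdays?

1 July 1947 is a Tuesday.
From 1 July 1947 to 30 September 1947 is 92 days inclusive.
92 = 7 × 13 + 1, so there are 13 full weeks plus 1 extra day.
Each full week contributes one Tuesday: 13 so far.
The 1 extra day is Tue — 1 of them qualifies.
Total: 13 + 1 = 14.

14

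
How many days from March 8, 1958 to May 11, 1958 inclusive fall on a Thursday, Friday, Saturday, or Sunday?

38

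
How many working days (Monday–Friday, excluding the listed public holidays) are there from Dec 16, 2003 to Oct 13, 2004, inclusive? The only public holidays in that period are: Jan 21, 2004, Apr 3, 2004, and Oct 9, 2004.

216

Dec 16, 2003 is a Tuesday.
That's 303 days from start to end, counting both.
303 = 7 × 43 + 2, so there are 43 full weeks plus 2 extra days.
Each full week contributes 5 weekdays (Mon–Fri): 43 × 5 = 215.
The 2 extra days are Tuesday, Wednesday — 2 of them qualify.
Total: 215 + 2 = 217.
Holidays: Jan 21, 2004 (Wed); Apr 3, 2004 (Sat); Oct 9, 2004 (Sat).
1 of the 3 holidays fall on weekdays; the rest are weekends and were already excluded.
Business days: 217 − 1 = 216.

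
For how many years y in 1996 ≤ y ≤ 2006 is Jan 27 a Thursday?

2

Day of week of January 27 in each year:
1996: Sat, 1997: Mon, 1998: Tue, 1999: Wed, 2000: Thu ✓, 2001: Sat, 2002: Sun, 2003: Mon, 2004: Tue, 2005: Thu ✓, 2006: Fri
Thursdays: 2000, 2005.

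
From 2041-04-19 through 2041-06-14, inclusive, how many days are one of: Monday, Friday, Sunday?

2041-04-19 is a Friday.
From 2041-04-19 to 2041-06-14 is 57 days inclusive.
57 = 7 × 8 + 1, so there are 8 full weeks plus 1 extra day.
Each full week contributes 3 days from the set (Mon, Fri, Sun): 8 × 3 = 24.
The 1 extra day is Fri — 1 of them qualifies.
Total: 24 + 1 = 25.

25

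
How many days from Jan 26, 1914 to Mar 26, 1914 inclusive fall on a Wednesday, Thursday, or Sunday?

26

Jan 26, 1914 is a Monday.
From Jan 26, 1914 to Mar 26, 1914 is 60 days inclusive.
60 = 7 × 8 + 4, so there are 8 full weeks plus 4 extra days.
Each full week contributes 3 days from the set (Wed, Thu, Sun): 8 × 3 = 24.
The 4 extra days are Mon, Tue, Wed, Thu — 2 of them qualify.
Total: 24 + 2 = 26.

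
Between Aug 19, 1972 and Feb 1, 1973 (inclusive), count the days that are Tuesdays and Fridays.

Aug 19, 1972 is a Saturday.
The range spans 167 days (inclusive of both endpoints).
167 = 7 × 23 + 6, so there are 23 full weeks plus 6 extra days.
Each full week contributes 2 days from the set (Tue, Fri): 23 × 2 = 46.
The 6 extra days are Sat, Sun, Mon, Tue, Wed, Thu — 1 of them qualifies.
Total: 46 + 1 = 47.

47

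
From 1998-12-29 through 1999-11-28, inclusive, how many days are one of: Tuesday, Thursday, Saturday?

1998-12-29 is a Tuesday.
From 1998-12-29 to 1999-11-28 is 335 days inclusive.
335 = 7 × 47 + 6, so there are 47 full weeks plus 6 extra days.
Each full week contributes 3 days from the set (Tue, Thu, Sat): 47 × 3 = 141.
The 6 extra days are Tue, Wed, Thu, Fri, Sat, Sun — 3 of them qualify.
Total: 141 + 3 = 144.

144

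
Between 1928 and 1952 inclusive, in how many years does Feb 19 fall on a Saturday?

3

Day of week of February 19 in each year:
1928: Sun, 1929: Tue, 1930: Wed, 1931: Thu, 1932: Fri, 1933: Sun, 1934: Mon, 1935: Tue, 1936: Wed, 1937: Fri, 1938: Sat ✓, 1939: Sun, 1940: Mon, 1941: Wed, 1942: Thu, 1943: Fri, 1944: Sat ✓, 1945: Mon, 1946: Tue, 1947: Wed, 1948: Thu, 1949: Sat ✓, 1950: Sun, 1951: Mon, 1952: Tue
Saturdays: 1938, 1944, 1949.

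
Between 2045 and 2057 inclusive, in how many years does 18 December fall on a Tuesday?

2

Day of week of December 18 in each year:
2045: Mon, 2046: Tue ✓, 2047: Wed, 2048: Fri, 2049: Sat, 2050: Sun, 2051: Mon, 2052: Wed, 2053: Thu, 2054: Fri, 2055: Sat, 2056: Mon, 2057: Tue ✓
Tuesdays: 2046, 2057.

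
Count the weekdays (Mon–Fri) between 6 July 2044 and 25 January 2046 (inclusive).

6 July 2044 is a Wednesday.
The range spans 569 days (inclusive of both endpoints).
569 = 7 × 81 + 2, so there are 81 full weeks plus 2 extra days.
Each full week contributes 5 weekdays (Mon–Fri): 81 × 5 = 405.
The 2 extra days are Wednesday, Thursday — 2 of them qualify.
Total: 405 + 2 = 407.

407 weekdays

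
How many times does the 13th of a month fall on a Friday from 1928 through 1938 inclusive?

20

Friday-the-13ths by year:
1928: Jan, Apr, Jul
1929: Sep, Dec
1930: Jun
1931: Feb, Mar, Nov
1932: May
1933: Jan, Oct
1934: Apr, Jul
1935: Sep, Dec
1936: Mar, Nov
1937: Aug
1938: May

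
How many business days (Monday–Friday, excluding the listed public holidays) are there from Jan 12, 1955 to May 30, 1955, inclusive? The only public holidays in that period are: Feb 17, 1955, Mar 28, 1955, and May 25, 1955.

96 business days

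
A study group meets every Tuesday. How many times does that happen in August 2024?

4

Aug 1, 2024 is a Thursday.
That's 31 days from start to end, counting both.
31 = 7 × 4 + 3, so there are 4 full weeks plus 3 extra days.
Each full week contributes one Tuesday: 4 so far.
The 3 extra days are Thu, Fri, Sat — none qualify.
Total: 4 + 0 = 4.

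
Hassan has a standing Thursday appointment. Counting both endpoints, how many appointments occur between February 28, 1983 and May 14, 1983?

11

February 28, 1983 is a Monday.
That's 76 days from start to end, counting both.
76 = 7 × 10 + 6, so there are 10 full weeks plus 6 extra days.
Each full week contributes one Thursday: 10 so far.
The 6 extra days are Mon, Tue, Wed, Thu, Fri, Sat — 1 of them qualifies.
Total: 10 + 1 = 11.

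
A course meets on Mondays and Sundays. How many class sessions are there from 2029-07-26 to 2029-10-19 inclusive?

2029-07-26 is a Thursday.
From 2029-07-26 to 2029-10-19 is 86 days inclusive.
86 = 7 × 12 + 2, so there are 12 full weeks plus 2 extra days.
Each full week contributes 2 days from the set (Mon, Sun): 12 × 2 = 24.
The 2 extra days are Thu, Fri — none qualify.
Total: 24 + 0 = 24.

24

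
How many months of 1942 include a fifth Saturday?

4

A month has five Saturdays exactly when Saturday falls within its first (length − 28) days.
Jan: 31 days, starts Thu → 5 of Thu, Fri, Sat ✓
Feb: 28 days, starts Sun → 5 of (none)
Mar: 31 days, starts Sun → 5 of Sun, Mon, Tue
Apr: 30 days, starts Wed → 5 of Wed, Thu
May: 31 days, starts Fri → 5 of Fri, Sat, Sun ✓
Jun: 30 days, starts Mon → 5 of Mon, Tue
Jul: 31 days, starts Wed → 5 of Wed, Thu, Fri
Aug: 31 days, starts Sat → 5 of Sat, Sun, Mon ✓
Sep: 30 days, starts Tue → 5 of Tue, Wed
Oct: 31 days, starts Thu → 5 of Thu, Fri, Sat ✓
Nov: 30 days, starts Sun → 5 of Sun, Mon
Dec: 31 days, starts Tue → 5 of Tue, Wed, Thu
Months with five Saturdays: Jan, May, Aug, Oct.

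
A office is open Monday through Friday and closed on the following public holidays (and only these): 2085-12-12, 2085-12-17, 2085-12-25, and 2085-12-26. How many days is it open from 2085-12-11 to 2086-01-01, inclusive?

12 business days

2085-12-11 is a Tuesday.
The range spans 22 days (inclusive of both endpoints).
22 = 7 × 3 + 1, so there are 3 full weeks plus 1 extra day.
Each full week contributes 5 weekdays (Mon–Fri): 3 × 5 = 15.
The 1 extra day is Tuesday — 1 of them qualifies.
Total: 15 + 1 = 16.
Holidays: 2085-12-12 (Wed); 2085-12-17 (Mon); 2085-12-25 (Tue); 2085-12-26 (Wed).
All 4 holidays fall on weekdays, so subtract 4.
Business days: 16 − 4 = 12.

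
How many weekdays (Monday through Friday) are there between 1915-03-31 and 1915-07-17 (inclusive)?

1915-03-31 is a Wednesday.
The range spans 109 days (inclusive of both endpoints).
109 = 7 × 15 + 4, so there are 15 full weeks plus 4 extra days.
Each full week contributes 5 weekdays (Mon–Fri): 15 × 5 = 75.
The 4 extra days are Wed, Thu, Fri, Sat — 3 of them qualify.
Total: 75 + 3 = 78.

78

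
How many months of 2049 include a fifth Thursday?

4

A month has five Thursdays exactly when Thursday falls within its first (length − 28) days.
Jan: 31 days, starts Fri → 5 of Fri, Sat, Sun
Feb: 28 days, starts Mon → 5 of (none)
Mar: 31 days, starts Mon → 5 of Mon, Tue, Wed
Apr: 30 days, starts Thu → 5 of Thu, Fri ✓
May: 31 days, starts Sat → 5 of Sat, Sun, Mon
Jun: 30 days, starts Tue → 5 of Tue, Wed
Jul: 31 days, starts Thu → 5 of Thu, Fri, Sat ✓
Aug: 31 days, starts Sun → 5 of Sun, Mon, Tue
Sep: 30 days, starts Wed → 5 of Wed, Thu ✓
Oct: 31 days, starts Fri → 5 of Fri, Sat, Sun
Nov: 30 days, starts Mon → 5 of Mon, Tue
Dec: 31 days, starts Wed → 5 of Wed, Thu, Fri ✓
Months with five Thursdays: Apr, Jul, Sep, Dec.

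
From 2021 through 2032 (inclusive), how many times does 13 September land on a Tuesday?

Day of week of September 13 in each year:
2021: Mon, 2022: Tue ✓, 2023: Wed, 2024: Fri, 2025: Sat, 2026: Sun, 2027: Mon, 2028: Wed, 2029: Thu, 2030: Fri, 2031: Sat, 2032: Mon
Tuesdays: 2022.

1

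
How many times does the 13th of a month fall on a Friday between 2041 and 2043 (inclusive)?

6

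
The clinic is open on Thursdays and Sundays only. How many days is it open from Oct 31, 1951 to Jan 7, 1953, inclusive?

124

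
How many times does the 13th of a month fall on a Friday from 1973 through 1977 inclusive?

8

Friday-the-13ths by year:
1973: Apr, Jul
1974: Sep, Dec
1975: Jun
1976: Feb, Aug
1977: May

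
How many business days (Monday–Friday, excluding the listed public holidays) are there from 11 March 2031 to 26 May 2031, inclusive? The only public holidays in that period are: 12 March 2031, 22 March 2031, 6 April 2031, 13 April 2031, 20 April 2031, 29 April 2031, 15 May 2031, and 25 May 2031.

11 March 2031 is a Tuesday.
From 11 March 2031 to 26 May 2031 is 77 days inclusive.
77 = 7 × 11, so the span is exactly 11 full weeks.
Each full week contributes 5 weekdays (Mon–Fri): 11 × 5 = 55.
Holidays: 12 March 2031 (Wed); 22 March 2031 (Sat); 6 April 2031 (Sun); 13 April 2031 (Sun); 20 April 2031 (Sun); 29 April 2031 (Tue); 15 May 2031 (Thu); 25 May 2031 (Sun).
3 of the 8 holidays fall on weekdays; the rest are weekends and were already excluded.
Business days: 55 − 3 = 52.

52 business days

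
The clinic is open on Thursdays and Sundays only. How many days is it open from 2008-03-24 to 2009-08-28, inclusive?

2008-03-24 is a Monday.
That's 523 days from start to end, counting both.
523 = 7 × 74 + 5, so there are 74 full weeks plus 5 extra days.
Each full week contributes 2 days from the set (Thu, Sun): 74 × 2 = 148.
The 5 extra days are Mon, Tue, Wed, Thu, Fri — 1 of them qualifies.
Total: 148 + 1 = 149.

149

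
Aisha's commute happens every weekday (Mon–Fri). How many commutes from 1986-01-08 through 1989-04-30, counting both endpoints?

1986-01-08 is a Wednesday.
That's 1209 days from start to end, counting both.
1209 = 7 × 172 + 5, so there are 172 full weeks plus 5 extra days.
Each full week contributes 5 weekdays (Mon–Fri): 172 × 5 = 860.
The 5 extra days are Wed, Thu, Fri, Sat, Sun — 3 of them qualify.
Total: 860 + 3 = 863.

863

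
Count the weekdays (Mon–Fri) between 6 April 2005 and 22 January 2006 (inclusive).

208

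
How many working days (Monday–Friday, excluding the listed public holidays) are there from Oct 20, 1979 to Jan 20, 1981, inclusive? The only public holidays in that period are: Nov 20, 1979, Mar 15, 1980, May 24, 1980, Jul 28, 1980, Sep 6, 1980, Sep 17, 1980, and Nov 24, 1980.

Oct 20, 1979 is a Saturday.
From Oct 20, 1979 to Jan 20, 1981 is 459 days inclusive.
459 = 7 × 65 + 4, so there are 65 full weeks plus 4 extra days.
Each full week contributes 5 weekdays (Mon–Fri): 65 × 5 = 325.
The 4 extra days are Sat, Sun, Mon, Tue — 2 of them qualify.
Total: 325 + 2 = 327.
Holidays: Nov 20, 1979 (Tue); Mar 15, 1980 (Sat); May 24, 1980 (Sat); Jul 28, 1980 (Mon); Sep 6, 1980 (Sat); Sep 17, 1980 (Wed); Nov 24, 1980 (Mon).
4 of the 7 holidays fall on weekdays; the rest are weekends and were already excluded.
Business days: 327 − 4 = 323.

323 working days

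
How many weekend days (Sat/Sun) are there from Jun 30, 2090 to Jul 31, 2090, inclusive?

Jun 30, 2090 is a Friday.
That's 32 days from start to end, counting both.
32 = 7 × 4 + 4, so there are 4 full weeks plus 4 extra days.
Each full week contributes 2 weekend days (Sat, Sun): 4 × 2 = 8.
The 4 extra days are Fri, Sat, Sun, Mon — 2 of them qualify.
Total: 8 + 2 = 10.

10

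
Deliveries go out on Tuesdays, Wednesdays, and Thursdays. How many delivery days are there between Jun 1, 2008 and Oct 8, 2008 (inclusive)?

56

Jun 1, 2008 is a Sunday.
The range spans 130 days (inclusive of both endpoints).
130 = 7 × 18 + 4, so there are 18 full weeks plus 4 extra days.
Each full week contributes 3 days from the set (Tue, Wed, Thu): 18 × 3 = 54.
The 4 extra days are Sunday, Monday, Tuesday, Wednesday — 2 of them qualify.
Total: 54 + 2 = 56.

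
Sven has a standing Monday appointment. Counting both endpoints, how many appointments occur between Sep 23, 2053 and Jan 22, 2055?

Sep 23, 2053 is a Tuesday.
From Sep 23, 2053 to Jan 22, 2055 is 487 days inclusive.
487 = 7 × 69 + 4, so there are 69 full weeks plus 4 extra days.
Each full week contributes one Monday: 69 so far.
The 4 extra days are Tue, Wed, Thu, Fri — none qualify.
Total: 69 + 0 = 69.

69 Mondays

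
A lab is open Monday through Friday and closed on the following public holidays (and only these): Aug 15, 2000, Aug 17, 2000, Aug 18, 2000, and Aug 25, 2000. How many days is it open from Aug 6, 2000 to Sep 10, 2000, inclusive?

21 business days

Aug 6, 2000 is a Sunday.
The range spans 36 days (inclusive of both endpoints).
36 = 7 × 5 + 1, so there are 5 full weeks plus 1 extra day.
Each full week contributes 5 weekdays (Mon–Fri): 5 × 5 = 25.
The 1 extra day is Sun — none qualify.
Total: 25 + 0 = 25.
Holidays: Aug 15, 2000 (Tue); Aug 17, 2000 (Thu); Aug 18, 2000 (Fri); Aug 25, 2000 (Fri).
All 4 holidays fall on weekdays, so subtract 4.
Business days: 25 − 4 = 21.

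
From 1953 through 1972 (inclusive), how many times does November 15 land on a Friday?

Day of week of November 15 in each year:
1953: Sun, 1954: Mon, 1955: Tue, 1956: Thu, 1957: Fri ✓, 1958: Sat, 1959: Sun, 1960: Tue, 1961: Wed, 1962: Thu, 1963: Fri ✓, 1964: Sun, 1965: Mon, 1966: Tue, 1967: Wed, 1968: Fri ✓, 1969: Sat, 1970: Sun, 1971: Mon, 1972: Wed
Fridays: 1957, 1963, 1968.

3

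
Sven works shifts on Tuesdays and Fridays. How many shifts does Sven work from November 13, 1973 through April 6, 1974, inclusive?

November 13, 1973 is a Tuesday.
The range spans 145 days (inclusive of both endpoints).
145 = 7 × 20 + 5, so there are 20 full weeks plus 5 extra days.
Each full week contributes 2 days from the set (Tue, Fri): 20 × 2 = 40.
The 5 extra days are Tuesday, Wednesday, Thursday, Friday, Saturday — 2 of them qualify.
Total: 40 + 2 = 42.

42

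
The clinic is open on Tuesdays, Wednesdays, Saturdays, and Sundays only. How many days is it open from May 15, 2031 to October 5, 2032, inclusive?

291

May 15, 2031 is a Thursday.
From May 15, 2031 to October 5, 2032 is 510 days inclusive.
510 = 7 × 72 + 6, so there are 72 full weeks plus 6 extra days.
Each full week contributes 4 days from the set (Tue, Wed, Sat, Sun): 72 × 4 = 288.
The 6 extra days are Thursday, Friday, Saturday, Sunday, Monday, Tuesday — 3 of them qualify.
Total: 288 + 3 = 291.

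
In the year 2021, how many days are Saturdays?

Jan 1, 2021 is a Friday.
From Jan 1, 2021 to Dec 31, 2021 is 365 days inclusive.
365 = 7 × 52 + 1, so there are 52 full weeks plus 1 extra day.
Each full week contributes one Saturday: 52 so far.
The 1 extra day is Fri — none qualify.
Total: 52 + 0 = 52.

52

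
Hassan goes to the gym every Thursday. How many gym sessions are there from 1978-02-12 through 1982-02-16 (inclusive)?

1978-02-12 is a Sunday.
That's 1466 days from start to end, counting both.
1466 = 7 × 209 + 3, so there are 209 full weeks plus 3 extra days.
Each full week contributes one Thursday: 209 so far.
The 3 extra days are Sun, Mon, Tue — none qualify.
Total: 209 + 0 = 209.

209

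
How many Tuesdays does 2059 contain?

52

January 1, 2059 is a Wednesday.
From January 1, 2059 to December 31, 2059 is 365 days inclusive.
365 = 7 × 52 + 1, so there are 52 full weeks plus 1 extra day.
Each full week contributes one Tuesday: 52 so far.
The 1 extra day is Wed — none qualify.
Total: 52 + 0 = 52.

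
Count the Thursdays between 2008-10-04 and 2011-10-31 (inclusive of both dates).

2008-10-04 is a Saturday.
The range spans 1123 days (inclusive of both endpoints).
1123 = 7 × 160 + 3, so there are 160 full weeks plus 3 extra days.
Each full week contributes one Thursday: 160 so far.
The 3 extra days are Sat, Sun, Mon — none qualify.
Total: 160 + 0 = 160.

160 Thursdays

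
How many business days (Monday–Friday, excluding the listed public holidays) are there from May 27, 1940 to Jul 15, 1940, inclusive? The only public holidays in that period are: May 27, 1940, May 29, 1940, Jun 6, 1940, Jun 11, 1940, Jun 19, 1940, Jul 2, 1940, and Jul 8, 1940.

29

May 27, 1940 is a Monday.
From May 27, 1940 to Jul 15, 1940 is 50 days inclusive.
50 = 7 × 7 + 1, so there are 7 full weeks plus 1 extra day.
Each full week contributes 5 weekdays (Mon–Fri): 7 × 5 = 35.
The 1 extra day is Monday — 1 of them qualifies.
Total: 35 + 1 = 36.
Holidays: May 27, 1940 (Mon); May 29, 1940 (Wed); Jun 6, 1940 (Thu); Jun 11, 1940 (Tue); Jun 19, 1940 (Wed); Jul 2, 1940 (Tue); Jul 8, 1940 (Mon).
All 7 holidays fall on weekdays, so subtract 7.
Business days: 36 − 7 = 29.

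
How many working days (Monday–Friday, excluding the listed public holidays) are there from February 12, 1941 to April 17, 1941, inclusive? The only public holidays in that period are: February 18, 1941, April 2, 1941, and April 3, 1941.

February 12, 1941 is a Wednesday.
From February 12, 1941 to April 17, 1941 is 65 days inclusive.
65 = 7 × 9 + 2, so there are 9 full weeks plus 2 extra days.
Each full week contributes 5 weekdays (Mon–Fri): 9 × 5 = 45.
The 2 extra days are Wed, Thu — 2 of them qualify.
Total: 45 + 2 = 47.
Holidays: February 18, 1941 (Tue); April 2, 1941 (Wed); April 3, 1941 (Thu).
All 3 holidays fall on weekdays, so subtract 3.
Business days: 47 − 3 = 44.

44 working days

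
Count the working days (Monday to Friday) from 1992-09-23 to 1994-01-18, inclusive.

345 weekdays

1992-09-23 is a Wednesday.
That's 483 days from start to end, counting both.
483 = 7 × 69, so the span is exactly 69 full weeks.
Each full week contributes 5 weekdays (Mon–Fri): 69 × 5 = 345.
Total: 345.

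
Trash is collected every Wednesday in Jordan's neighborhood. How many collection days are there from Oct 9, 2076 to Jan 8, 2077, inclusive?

Oct 9, 2076 is a Friday.
From Oct 9, 2076 to Jan 8, 2077 is 92 days inclusive.
92 = 7 × 13 + 1, so there are 13 full weeks plus 1 extra day.
Each full week contributes one Wednesday: 13 so far.
The 1 extra day is Friday — none qualify.
Total: 13 + 0 = 13.

13 Wednesdays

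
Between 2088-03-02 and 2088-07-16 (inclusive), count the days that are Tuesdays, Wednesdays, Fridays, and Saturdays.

2088-03-02 is a Tuesday.
That's 137 days from start to end, counting both.
137 = 7 × 19 + 4, so there are 19 full weeks plus 4 extra days.
Each full week contributes 4 days from the set (Tue, Wed, Fri, Sat): 19 × 4 = 76.
The 4 extra days are Tue, Wed, Thu, Fri — 3 of them qualify.
Total: 76 + 3 = 79.

79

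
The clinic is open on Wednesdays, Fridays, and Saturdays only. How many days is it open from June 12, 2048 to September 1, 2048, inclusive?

June 12, 2048 is a Friday.
The range spans 82 days (inclusive of both endpoints).
82 = 7 × 11 + 5, so there are 11 full weeks plus 5 extra days.
Each full week contributes 3 days from the set (Wed, Fri, Sat): 11 × 3 = 33.
The 5 extra days are Fri, Sat, Sun, Mon, Tue — 2 of them qualify.
Total: 33 + 2 = 35.

35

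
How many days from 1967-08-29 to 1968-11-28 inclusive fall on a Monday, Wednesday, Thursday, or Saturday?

1967-08-29 is a Tuesday.
That's 458 days from start to end, counting both.
458 = 7 × 65 + 3, so there are 65 full weeks plus 3 extra days.
Each full week contributes 4 days from the set (Mon, Wed, Thu, Sat): 65 × 4 = 260.
The 3 extra days are Tuesday, Wednesday, Thursday — 2 of them qualify.
Total: 260 + 2 = 262.

262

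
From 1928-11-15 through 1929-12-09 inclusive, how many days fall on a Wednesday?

1928-11-15 is a Thursday.
That's 390 days from start to end, counting both.
390 = 7 × 55 + 5, so there are 55 full weeks plus 5 extra days.
Each full week contributes one Wednesday: 55 so far.
The 5 extra days are Thu, Fri, Sat, Sun, Mon — none qualify.
Total: 55 + 0 = 55.

55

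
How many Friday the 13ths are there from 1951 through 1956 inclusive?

Friday-the-13ths by year:
1951: Apr, Jul
1952: Jun
1953: Feb, Mar, Nov
1954: Aug
1955: May
1956: Jan, Apr, Jul

11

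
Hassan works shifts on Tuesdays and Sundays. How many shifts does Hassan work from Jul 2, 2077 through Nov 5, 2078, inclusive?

Jul 2, 2077 is a Friday.
That's 492 days from start to end, counting both.
492 = 7 × 70 + 2, so there are 70 full weeks plus 2 extra days.
Each full week contributes 2 days from the set (Tue, Sun): 70 × 2 = 140.
The 2 extra days are Friday, Saturday — none qualify.
Total: 140 + 0 = 140.

140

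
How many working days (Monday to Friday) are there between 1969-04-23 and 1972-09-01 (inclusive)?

1969-04-23 is a Wednesday.
The range spans 1228 days (inclusive of both endpoints).
1228 = 7 × 175 + 3, so there are 175 full weeks plus 3 extra days.
Each full week contributes 5 weekdays (Mon–Fri): 175 × 5 = 875.
The 3 extra days are Wednesday, Thursday, Friday — 3 of them qualify.
Total: 875 + 3 = 878.

878 weekdays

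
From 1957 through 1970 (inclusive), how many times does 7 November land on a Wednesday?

1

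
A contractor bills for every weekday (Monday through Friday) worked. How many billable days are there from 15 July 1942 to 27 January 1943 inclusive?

141

15 July 1942 is a Wednesday.
That's 197 days from start to end, counting both.
197 = 7 × 28 + 1, so there are 28 full weeks plus 1 extra day.
Each full week contributes 5 weekdays (Mon–Fri): 28 × 5 = 140.
The 1 extra day is Wednesday — 1 of them qualifies.
Total: 140 + 1 = 141.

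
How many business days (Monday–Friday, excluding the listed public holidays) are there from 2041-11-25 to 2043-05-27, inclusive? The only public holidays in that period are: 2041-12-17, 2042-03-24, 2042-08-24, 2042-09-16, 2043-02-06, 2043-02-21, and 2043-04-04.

389

2041-11-25 is a Monday.
That's 549 days from start to end, counting both.
549 = 7 × 78 + 3, so there are 78 full weeks plus 3 extra days.
Each full week contributes 5 weekdays (Mon–Fri): 78 × 5 = 390.
The 3 extra days are Mon, Tue, Wed — 3 of them qualify.
Total: 390 + 3 = 393.
Holidays: 2041-12-17 (Tue); 2042-03-24 (Mon); 2042-08-24 (Sun); 2042-09-16 (Tue); 2043-02-06 (Fri); 2043-02-21 (Sat); 2043-04-04 (Sat).
4 of the 7 holidays fall on weekdays; the rest are weekends and were already excluded.
Business days: 393 − 4 = 389.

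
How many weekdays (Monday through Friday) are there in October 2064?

23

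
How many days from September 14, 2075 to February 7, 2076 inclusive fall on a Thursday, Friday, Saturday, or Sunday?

84

September 14, 2075 is a Saturday.
From September 14, 2075 to February 7, 2076 is 147 days inclusive.
147 = 7 × 21, so the span is exactly 21 full weeks.
Each full week contributes 4 days from the set (Thu, Fri, Sat, Sun): 21 × 4 = 84.
Total: 84.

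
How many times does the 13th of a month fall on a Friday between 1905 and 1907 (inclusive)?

6

Friday-the-13ths by year:
1905: Jan, Oct
1906: Apr, Jul
1907: Sep, Dec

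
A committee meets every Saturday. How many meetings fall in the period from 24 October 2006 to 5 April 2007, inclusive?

23 Saturdays

24 October 2006 is a Tuesday.
That's 164 days from start to end, counting both.
164 = 7 × 23 + 3, so there are 23 full weeks plus 3 extra days.
Each full week contributes one Saturday: 23 so far.
The 3 extra days are Tue, Wed, Thu — none qualify.
Total: 23 + 0 = 23.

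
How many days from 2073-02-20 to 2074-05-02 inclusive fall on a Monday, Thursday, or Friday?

187

2073-02-20 is a Monday.
From 2073-02-20 to 2074-05-02 is 437 days inclusive.
437 = 7 × 62 + 3, so there are 62 full weeks plus 3 extra days.
Each full week contributes 3 days from the set (Mon, Thu, Fri): 62 × 3 = 186.
The 3 extra days are Monday, Tuesday, Wednesday — 1 of them qualifies.
Total: 186 + 1 = 187.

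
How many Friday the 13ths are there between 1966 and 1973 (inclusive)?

13

Friday-the-13ths by year:
1966: May
1967: Jan, Oct
1968: Sep, Dec
1969: Jun
1970: Feb, Mar, Nov
1971: Aug
1972: Oct
1973: Apr, Jul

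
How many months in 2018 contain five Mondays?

5

A month has five Mondays exactly when Monday falls within its first (length − 28) days.
Jan: 31 days, starts Mon → 5 of Mon, Tue, Wed ✓
Feb: 28 days, starts Thu → 5 of (none)
Mar: 31 days, starts Thu → 5 of Thu, Fri, Sat
Apr: 30 days, starts Sun → 5 of Sun, Mon ✓
May: 31 days, starts Tue → 5 of Tue, Wed, Thu
Jun: 30 days, starts Fri → 5 of Fri, Sat
Jul: 31 days, starts Sun → 5 of Sun, Mon, Tue ✓
Aug: 31 days, starts Wed → 5 of Wed, Thu, Fri
Sep: 30 days, starts Sat → 5 of Sat, Sun
Oct: 31 days, starts Mon → 5 of Mon, Tue, Wed ✓
Nov: 30 days, starts Thu → 5 of Thu, Fri
Dec: 31 days, starts Sat → 5 of Sat, Sun, Mon ✓
Months with five Mondays: Jan, Apr, Jul, Oct, Dec.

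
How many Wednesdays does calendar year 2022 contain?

52

January 1, 2022 is a Saturday.
The range spans 365 days (inclusive of both endpoints).
365 = 7 × 52 + 1, so there are 52 full weeks plus 1 extra day.
Each full week contributes one Wednesday: 52 so far.
The 1 extra day is Sat — none qualify.
Total: 52 + 0 = 52.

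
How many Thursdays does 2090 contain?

52

January 1, 2090 is a Sunday.
From January 1, 2090 to December 31, 2090 is 365 days inclusive.
365 = 7 × 52 + 1, so there are 52 full weeks plus 1 extra day.
Each full week contributes one Thursday: 52 so far.
The 1 extra day is Sunday — none qualify.
Total: 52 + 0 = 52.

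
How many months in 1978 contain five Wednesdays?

4

A month has five Wednesdays exactly when Wednesday falls within its first (length − 28) days.
Jan: 31 days, starts Sun → 5 of Sun, Mon, Tue
Feb: 28 days, starts Wed → 5 of (none)
Mar: 31 days, starts Wed → 5 of Wed, Thu, Fri ✓
Apr: 30 days, starts Sat → 5 of Sat, Sun
May: 31 days, starts Mon → 5 of Mon, Tue, Wed ✓
Jun: 30 days, starts Thu → 5 of Thu, Fri
Jul: 31 days, starts Sat → 5 of Sat, Sun, Mon
Aug: 31 days, starts Tue → 5 of Tue, Wed, Thu ✓
Sep: 30 days, starts Fri → 5 of Fri, Sat
Oct: 31 days, starts Sun → 5 of Sun, Mon, Tue
Nov: 30 days, starts Wed → 5 of Wed, Thu ✓
Dec: 31 days, starts Fri → 5 of Fri, Sat, Sun
Months with five Wednesdays: Mar, May, Aug, Nov.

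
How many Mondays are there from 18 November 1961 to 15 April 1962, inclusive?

21 Mondays

18 November 1961 is a Saturday.
That's 149 days from start to end, counting both.
149 = 7 × 21 + 2, so there are 21 full weeks plus 2 extra days.
Each full week contributes one Monday: 21 so far.
The 2 extra days are Sat, Sun — none qualify.
Total: 21 + 0 = 21.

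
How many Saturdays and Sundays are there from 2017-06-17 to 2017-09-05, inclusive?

24

2017-06-17 is a Saturday.
From 2017-06-17 to 2017-09-05 is 81 days inclusive.
81 = 7 × 11 + 4, so there are 11 full weeks plus 4 extra days.
Each full week contributes 2 weekend days (Sat, Sun): 11 × 2 = 22.
The 4 extra days are Sat, Sun, Mon, Tue — 2 of them qualify.
Total: 22 + 2 = 24.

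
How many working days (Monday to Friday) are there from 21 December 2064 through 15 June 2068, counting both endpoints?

910

21 December 2064 is a Sunday.
That's 1273 days from start to end, counting both.
1273 = 7 × 181 + 6, so there are 181 full weeks plus 6 extra days.
Each full week contributes 5 weekdays (Mon–Fri): 181 × 5 = 905.
The 6 extra days are Sun, Mon, Tue, Wed, Thu, Fri — 5 of them qualify.
Total: 905 + 5 = 910.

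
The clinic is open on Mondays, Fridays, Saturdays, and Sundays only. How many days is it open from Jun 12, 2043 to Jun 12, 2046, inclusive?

628

Jun 12, 2043 is a Friday.
That's 1097 days from start to end, counting both.
1097 = 7 × 156 + 5, so there are 156 full weeks plus 5 extra days.
Each full week contributes 4 days from the set (Mon, Fri, Sat, Sun): 156 × 4 = 624.
The 5 extra days are Friday, Saturday, Sunday, Monday, Tuesday — 4 of them qualify.
Total: 624 + 4 = 628.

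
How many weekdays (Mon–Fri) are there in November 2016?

22 weekdays

Nov 1, 2016 is a Tuesday.
From Nov 1, 2016 to Nov 30, 2016 is 30 days inclusive.
30 = 7 × 4 + 2, so there are 4 full weeks plus 2 extra days.
Each full week contributes 5 weekdays (Mon–Fri): 4 × 5 = 20.
The 2 extra days are Tue, Wed — 2 of them qualify.
Total: 20 + 2 = 22.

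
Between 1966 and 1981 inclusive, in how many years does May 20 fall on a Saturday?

Day of week of May 20 in each year:
1966: Fri, 1967: Sat ✓, 1968: Mon, 1969: Tue, 1970: Wed, 1971: Thu, 1972: Sat ✓, 1973: Sun, 1974: Mon, 1975: Tue, 1976: Thu, 1977: Fri, 1978: Sat ✓, 1979: Sun, 1980: Tue, 1981: Wed
Saturdays: 1967, 1972, 1978.

3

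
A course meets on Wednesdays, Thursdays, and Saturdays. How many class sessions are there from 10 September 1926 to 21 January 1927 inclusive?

57

10 September 1926 is a Friday.
From 10 September 1926 to 21 January 1927 is 134 days inclusive.
134 = 7 × 19 + 1, so there are 19 full weeks plus 1 extra day.
Each full week contributes 3 days from the set (Wed, Thu, Sat): 19 × 3 = 57.
The 1 extra day is Fri — none qualify.
Total: 57 + 0 = 57.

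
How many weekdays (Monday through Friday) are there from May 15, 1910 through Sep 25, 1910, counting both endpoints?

May 15, 1910 is a Sunday.
The range spans 134 days (inclusive of both endpoints).
134 = 7 × 19 + 1, so there are 19 full weeks plus 1 extra day.
Each full week contributes 5 weekdays (Mon–Fri): 19 × 5 = 95.
The 1 extra day is Sunday — none qualify.
Total: 95 + 0 = 95.

95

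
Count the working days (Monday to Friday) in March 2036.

21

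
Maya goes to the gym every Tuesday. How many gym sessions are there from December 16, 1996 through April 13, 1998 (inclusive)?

69

December 16, 1996 is a Monday.
From December 16, 1996 to April 13, 1998 is 484 days inclusive.
484 = 7 × 69 + 1, so there are 69 full weeks plus 1 extra day.
Each full week contributes one Tuesday: 69 so far.
The 1 extra day is Monday — none qualify.
Total: 69 + 0 = 69.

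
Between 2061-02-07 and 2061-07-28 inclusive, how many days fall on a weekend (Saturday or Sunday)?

48

2061-02-07 is a Monday.
From 2061-02-07 to 2061-07-28 is 172 days inclusive.
172 = 7 × 24 + 4, so there are 24 full weeks plus 4 extra days.
Each full week contributes 2 weekend days (Sat, Sun): 24 × 2 = 48.
The 4 extra days are Mon, Tue, Wed, Thu — none qualify.
Total: 48 + 0 = 48.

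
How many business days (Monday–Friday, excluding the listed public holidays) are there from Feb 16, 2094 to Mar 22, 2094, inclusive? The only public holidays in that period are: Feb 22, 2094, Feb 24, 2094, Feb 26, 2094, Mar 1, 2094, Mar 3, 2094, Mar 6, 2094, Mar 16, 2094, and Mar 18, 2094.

Feb 16, 2094 is a Tuesday.
That's 35 days from start to end, counting both.
35 = 7 × 5, so the span is exactly 5 full weeks.
Each full week contributes 5 weekdays (Mon–Fri): 5 × 5 = 25.
Total: 25.
Holidays: Feb 22, 2094 (Mon); Feb 24, 2094 (Wed); Feb 26, 2094 (Fri); Mar 1, 2094 (Mon); Mar 3, 2094 (Wed); Mar 6, 2094 (Sat); Mar 16, 2094 (Tue); Mar 18, 2094 (Thu).
7 of the 8 holidays fall on weekdays; the rest are weekends and were already excluded.
Business days: 25 − 7 = 18.

18 business days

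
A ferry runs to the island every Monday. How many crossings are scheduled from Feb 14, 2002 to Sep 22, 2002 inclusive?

31 Mondays

Feb 14, 2002 is a Thursday.
From Feb 14, 2002 to Sep 22, 2002 is 221 days inclusive.
221 = 7 × 31 + 4, so there are 31 full weeks plus 4 extra days.
Each full week contributes one Monday: 31 so far.
The 4 extra days are Thu, Fri, Sat, Sun — none qualify.
Total: 31 + 0 = 31.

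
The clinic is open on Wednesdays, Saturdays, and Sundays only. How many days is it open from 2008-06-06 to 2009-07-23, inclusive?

2008-06-06 is a Friday.
That's 413 days from start to end, counting both.
413 = 7 × 59, so the span is exactly 59 full weeks.
Each full week contributes 3 days from the set (Wed, Sat, Sun): 59 × 3 = 177.
Total: 177.

177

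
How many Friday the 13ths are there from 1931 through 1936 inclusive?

12

Friday-the-13ths by year:
1931: Feb, Mar, Nov
1932: May
1933: Jan, Oct
1934: Apr, Jul
1935: Sep, Dec
1936: Mar, Nov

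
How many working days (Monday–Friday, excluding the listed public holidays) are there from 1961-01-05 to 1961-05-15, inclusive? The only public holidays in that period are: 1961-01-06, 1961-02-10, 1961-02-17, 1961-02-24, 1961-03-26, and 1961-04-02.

89

1961-01-05 is a Thursday.
That's 131 days from start to end, counting both.
131 = 7 × 18 + 5, so there are 18 full weeks plus 5 extra days.
Each full week contributes 5 weekdays (Mon–Fri): 18 × 5 = 90.
The 5 extra days are Thu, Fri, Sat, Sun, Mon — 3 of them qualify.
Total: 90 + 3 = 93.
Holidays: 1961-01-06 (Fri); 1961-02-10 (Fri); 1961-02-17 (Fri); 1961-02-24 (Fri); 1961-03-26 (Sun); 1961-04-02 (Sun).
4 of the 6 holidays fall on weekdays; the rest are weekends and were already excluded.
Business days: 93 − 4 = 89.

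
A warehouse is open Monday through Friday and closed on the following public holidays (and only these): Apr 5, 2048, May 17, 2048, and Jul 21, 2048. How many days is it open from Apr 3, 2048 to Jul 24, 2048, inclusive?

80 business days

Apr 3, 2048 is a Friday.
The range spans 113 days (inclusive of both endpoints).
113 = 7 × 16 + 1, so there are 16 full weeks plus 1 extra day.
Each full week contributes 5 weekdays (Mon–Fri): 16 × 5 = 80.
The 1 extra day is Fri — 1 of them qualifies.
Total: 80 + 1 = 81.
Holidays: Apr 5, 2048 (Sun); May 17, 2048 (Sun); Jul 21, 2048 (Tue).
1 of the 3 holidays fall on weekdays; the rest are weekends and were already excluded.
Business days: 81 − 1 = 80.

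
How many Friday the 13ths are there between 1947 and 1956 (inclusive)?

17

Friday-the-13ths by year:
1947: Jun
1948: Feb, Aug
1949: May
1950: Jan, Oct
1951: Apr, Jul
1952: Jun
1953: Feb, Mar, Nov
1954: Aug
1955: May
1956: Jan, Apr, Jul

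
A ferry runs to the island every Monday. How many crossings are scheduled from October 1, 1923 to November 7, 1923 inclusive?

October 1, 1923 is a Monday.
From October 1, 1923 to November 7, 1923 is 38 days inclusive.
38 = 7 × 5 + 3, so there are 5 full weeks plus 3 extra days.
Each full week contributes one Monday: 5 so far.
The 3 extra days are Monday, Tuesday, Wednesday — 1 of them qualifies.
Total: 5 + 1 = 6.

6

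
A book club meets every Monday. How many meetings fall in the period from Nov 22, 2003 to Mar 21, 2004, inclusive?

17

Nov 22, 2003 is a Saturday.
That's 121 days from start to end, counting both.
121 = 7 × 17 + 2, so there are 17 full weeks plus 2 extra days.
Each full week contributes one Monday: 17 so far.
The 2 extra days are Saturday, Sunday — none qualify.
Total: 17 + 0 = 17.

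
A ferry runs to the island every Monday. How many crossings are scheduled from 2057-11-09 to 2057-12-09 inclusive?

2057-11-09 is a Friday.
From 2057-11-09 to 2057-12-09 is 31 days inclusive.
31 = 7 × 4 + 3, so there are 4 full weeks plus 3 extra days.
Each full week contributes one Monday: 4 so far.
The 3 extra days are Fri, Sat, Sun — none qualify.
Total: 4 + 0 = 4.

4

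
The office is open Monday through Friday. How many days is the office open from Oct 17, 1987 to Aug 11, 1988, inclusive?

214

Oct 17, 1987 is a Saturday.
From Oct 17, 1987 to Aug 11, 1988 is 300 days inclusive.
300 = 7 × 42 + 6, so there are 42 full weeks plus 6 extra days.
Each full week contributes 5 weekdays (Mon–Fri): 42 × 5 = 210.
The 6 extra days are Saturday, Sunday, Monday, Tuesday, Wednesday, Thursday — 4 of them qualify.
Total: 210 + 4 = 214.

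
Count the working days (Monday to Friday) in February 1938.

20 weekdays

1938-02-01 is a Tuesday.
That's 28 days from start to end, counting both.
28 = 7 × 4, so the span is exactly 4 full weeks.
Each full week contributes 5 weekdays (Mon–Fri): 4 × 5 = 20.
Total: 20.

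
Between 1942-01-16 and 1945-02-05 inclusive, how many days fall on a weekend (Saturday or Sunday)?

1942-01-16 is a Friday.
That's 1117 days from start to end, counting both.
1117 = 7 × 159 + 4, so there are 159 full weeks plus 4 extra days.
Each full week contributes 2 weekend days (Sat, Sun): 159 × 2 = 318.
The 4 extra days are Fri, Sat, Sun, Mon — 2 of them qualify.
Total: 318 + 2 = 320.

320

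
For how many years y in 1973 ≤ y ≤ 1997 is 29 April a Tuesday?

4

Day of week of April 29 in each year:
1973: Sun, 1974: Mon, 1975: Tue ✓, 1976: Thu, 1977: Fri, 1978: Sat, 1979: Sun, 1980: Tue ✓, 1981: Wed, 1982: Thu, 1983: Fri, 1984: Sun, 1985: Mon, 1986: Tue ✓, 1987: Wed, 1988: Fri, 1989: Sat, 1990: Sun, 1991: Mon, 1992: Wed, 1993: Thu, 1994: Fri, 1995: Sat, 1996: Mon, 1997: Tue ✓
Tuesdays: 1975, 1980, 1986, 1997.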